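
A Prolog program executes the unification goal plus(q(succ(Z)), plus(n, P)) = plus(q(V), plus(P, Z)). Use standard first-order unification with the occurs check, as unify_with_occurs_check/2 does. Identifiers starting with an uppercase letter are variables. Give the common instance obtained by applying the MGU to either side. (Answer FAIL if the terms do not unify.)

Decompose plus/2: q(succ(Z)) = q(V),  plus(n, P) = plus(P, Z).
Decompose q/1: succ(Z) = V.
Bind V := succ(Z); no other remaining equation mentions V.
Decompose plus/2: n = P,  P = Z.
Bind P := n; substituting into the remaining equation gives: n = Z.
Bind Z := n. Substituting into the earlier binding gives V := succ(n).
Applying the MGU to either side gives plus(q(succ(n)), plus(n, n)).

plus(q(succ(n)), plus(n, n))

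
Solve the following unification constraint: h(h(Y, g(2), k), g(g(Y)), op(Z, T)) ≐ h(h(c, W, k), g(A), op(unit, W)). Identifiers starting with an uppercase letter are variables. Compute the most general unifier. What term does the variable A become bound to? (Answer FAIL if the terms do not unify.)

Decompose h/3: h(Y, g(2), k) ≐ h(c, W, k),  g(g(Y)) ≐ g(A),  op(Z, T) ≐ op(unit, W).
Decompose h/3: Y ≐ c,  g(2) ≐ W,  k ≐ k.
Bind Y := c; substituting into the one remaining equation that mentions Y gives: g(g(c)) ≐ g(A).
Bind W := g(2); substituting into the one remaining equation that mentions W gives: op(Z, T) ≐ op(unit, g(2)).
Delete trivial equation k ≐ k.
Decompose g/1: g(c) ≐ A.
Bind A := g(c); no other remaining equation mentions A.
Decompose op/2: Z ≐ unit,  T ≐ g(2).
Bind Z := unit; no other remaining equation mentions Z.
Bind T := g(2).
MGU = { Y ↦ c, W ↦ g(2), A ↦ g(c), Z ↦ unit, T ↦ g(2) }, so A ↦ g(c).

g(c)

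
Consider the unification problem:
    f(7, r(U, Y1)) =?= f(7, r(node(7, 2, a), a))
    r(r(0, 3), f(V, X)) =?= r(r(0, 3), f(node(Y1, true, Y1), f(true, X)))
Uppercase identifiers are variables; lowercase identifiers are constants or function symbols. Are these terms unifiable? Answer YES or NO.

Decompose f/2: 7 =?= 7,  r(U, Y1) =?= r(node(7, 2, a), a).
Delete trivial equation 7 =?= 7.
Decompose r/2: U =?= node(7, 2, a),  Y1 =?= a.
Bind U := node(7, 2, a); no other remaining equation mentions U.
Bind Y1 := a; substituting into the remaining equation gives: r(r(0, 3), f(V, X)) =?= r(r(0, 3), f(node(a, true, a), f(true, X))).
Decompose r/2: r(0, 3) =?= r(0, 3),  f(V, X) =?= f(node(a, true, a), f(true, X)).
Delete trivial equation r(0, 3) =?= r(0, 3).
Decompose f/2: V =?= node(a, true, a),  X =?= f(true, X).
Bind V := node(a, true, a); no other remaining equation mentions V.
Occurs check fails: X occurs in f(true, X); the equation X =?= f(true, X) has no finite solution.

NO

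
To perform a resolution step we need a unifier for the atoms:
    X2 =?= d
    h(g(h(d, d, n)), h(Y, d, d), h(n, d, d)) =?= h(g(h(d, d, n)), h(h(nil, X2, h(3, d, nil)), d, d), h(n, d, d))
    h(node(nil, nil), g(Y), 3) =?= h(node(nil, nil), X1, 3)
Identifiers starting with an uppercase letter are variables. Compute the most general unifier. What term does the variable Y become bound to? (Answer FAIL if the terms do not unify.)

Bind X2 := d; substituting into the one remaining equation that mentions X2 gives: h(g(h(d, d, n)), h(Y, d, d), h(n, d, d)) =?= h(g(h(d, d, n)), h(h(nil, d, h(3, d, nil)), d, d), h(n, d, d)).
Decompose h/3: g(h(d, d, n)) =?= g(h(d, d, n)),  h(Y, d, d) =?= h(h(nil, d, h(3, d, nil)), d, d),  h(n, d, d) =?= h(n, d, d).
Delete trivial equation g(h(d, d, n)) =?= g(h(d, d, n)).
Decompose h/3: Y =?= h(nil, d, h(3, d, nil)),  d =?= d,  d =?= d.
Bind Y := h(nil, d, h(3, d, nil)); substituting into the one remaining equation that mentions Y gives: h(node(nil, nil), g(h(nil, d, h(3, d, nil))), 3) =?= h(node(nil, nil), X1, 3).
Delete trivial equation d =?= d.
Delete trivial equation d =?= d.
Delete trivial equation h(n, d, d) =?= h(n, d, d).
Decompose h/3: node(nil, nil) =?= node(nil, nil),  g(h(nil, d, h(3, d, nil))) =?= X1,  3 =?= 3.
Delete trivial equation node(nil, nil) =?= node(nil, nil).
Bind X1 := g(h(nil, d, h(3, d, nil))); no other remaining equation mentions X1.
Delete trivial equation 3 =?= 3.
MGU = { X2 -> d, Y -> h(nil, d, h(3, d, nil)), X1 -> g(h(nil, d, h(3, d, nil))) }, so Y -> h(nil, d, h(3, d, nil)).

h(nil, d, h(3, d, nil))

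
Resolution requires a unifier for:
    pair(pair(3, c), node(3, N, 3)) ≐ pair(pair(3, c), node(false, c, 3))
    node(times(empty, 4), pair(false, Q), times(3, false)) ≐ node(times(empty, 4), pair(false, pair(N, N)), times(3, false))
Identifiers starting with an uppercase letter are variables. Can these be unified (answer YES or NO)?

NO

Decompose pair/2: pair(3, c) ≐ pair(3, c),  node(3, N, 3) ≐ node(false, c, 3).
Delete trivial equation pair(3, c) ≐ pair(3, c).
Decompose node/3: 3 ≐ false,  N ≐ c,  3 ≐ 3.
Clash: constants 3 and false differ; no unifier exists.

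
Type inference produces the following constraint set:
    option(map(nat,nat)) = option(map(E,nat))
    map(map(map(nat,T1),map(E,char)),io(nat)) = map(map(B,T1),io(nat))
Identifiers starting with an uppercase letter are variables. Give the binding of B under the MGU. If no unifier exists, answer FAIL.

map(nat,map(nat,char))

Decompose option/1: map(nat,nat) = map(E,nat).
Decompose map/2: nat = E,  nat = nat.
Bind E := nat; substituting into the one remaining equation that mentions E gives: map(map(map(nat,T1),map(nat,char)),io(nat)) = map(map(B,T1),io(nat)).
Delete trivial equation nat = nat.
Decompose map/2: map(map(nat,T1),map(nat,char)) = map(B,T1),  io(nat) = io(nat).
Decompose map/2: map(nat,T1) = B,  map(nat,char) = T1.
Bind B := map(nat,T1); no other remaining equation mentions B.
Bind T1 := map(nat,char); no other remaining equation mentions T1. Substituting into the earlier binding gives B := map(nat,map(nat,char)).
Delete trivial equation io(nat) = io(nat).
MGU = { E -> nat, B -> map(nat,map(nat,char)), T1 -> map(nat,char) }, so B -> map(nat,map(nat,char)).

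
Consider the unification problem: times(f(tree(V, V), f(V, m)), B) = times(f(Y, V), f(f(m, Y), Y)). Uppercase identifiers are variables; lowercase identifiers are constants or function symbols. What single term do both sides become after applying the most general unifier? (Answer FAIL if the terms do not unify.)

FAIL

Decompose times/2: f(tree(V, V), f(V, m)) = f(Y, V),  B = f(f(m, Y), Y).
Decompose f/2: tree(V, V) = Y,  f(V, m) = V.
Bind Y := tree(V, V); substituting into the one remaining equation that mentions Y gives: B = f(f(m, tree(V, V)), tree(V, V)).
Occurs check fails: V occurs in f(V, m); the equation V = f(V, m) has no finite solution.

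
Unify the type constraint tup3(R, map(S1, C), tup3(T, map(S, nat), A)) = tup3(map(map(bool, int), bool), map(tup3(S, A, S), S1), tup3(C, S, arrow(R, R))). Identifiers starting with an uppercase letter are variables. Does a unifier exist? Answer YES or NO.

Decompose tup3/3: R = map(map(bool, int), bool),  map(S1, C) = map(tup3(S, A, S), S1),  tup3(T, map(S, nat), A) = tup3(C, S, arrow(R, R)).
Bind R := map(map(bool, int), bool); substituting into the one remaining equation that mentions R gives: tup3(T, map(S, nat), A) = tup3(C, S, arrow(map(map(bool, int), bool), map(map(bool, int), bool))).
Decompose map/2: S1 = tup3(S, A, S),  C = S1.
Bind S1 := tup3(S, A, S); substituting into the one remaining equation that mentions S1 gives: C = tup3(S, A, S).
Bind C := tup3(S, A, S); substituting into the remaining equation gives: tup3(T, map(S, nat), A) = tup3(tup3(S, A, S), S, arrow(map(map(bool, int), bool), map(map(bool, int), bool))).
Decompose tup3/3: T = tup3(S, A, S),  map(S, nat) = S,  A = arrow(map(map(bool, int), bool), map(map(bool, int), bool)).
Bind T := tup3(S, A, S); no other remaining equation mentions T.
Occurs check fails: S occurs in map(S, nat); the equation S = map(S, nat) has no finite solution.

NO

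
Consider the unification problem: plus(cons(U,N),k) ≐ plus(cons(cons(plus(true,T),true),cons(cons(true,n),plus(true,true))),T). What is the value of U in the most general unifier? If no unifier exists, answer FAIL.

Decompose plus/2: cons(U,N) ≐ cons(cons(plus(true,T),true),cons(cons(true,n),plus(true,true))),  k ≐ T.
Decompose cons/2: U ≐ cons(plus(true,T),true),  N ≐ cons(cons(true,n),plus(true,true)).
Bind U := cons(plus(true,T),true); no other remaining equation mentions U.
Bind N := cons(cons(true,n),plus(true,true)); no other remaining equation mentions N.
Bind T := k. Substituting into the earlier binding gives U := cons(plus(true,k),true).
MGU = { U ↦ cons(plus(true,k),true), N ↦ cons(cons(true,n),plus(true,true)), T ↦ k }, so U ↦ cons(plus(true,k),true).

cons(plus(true,k),true)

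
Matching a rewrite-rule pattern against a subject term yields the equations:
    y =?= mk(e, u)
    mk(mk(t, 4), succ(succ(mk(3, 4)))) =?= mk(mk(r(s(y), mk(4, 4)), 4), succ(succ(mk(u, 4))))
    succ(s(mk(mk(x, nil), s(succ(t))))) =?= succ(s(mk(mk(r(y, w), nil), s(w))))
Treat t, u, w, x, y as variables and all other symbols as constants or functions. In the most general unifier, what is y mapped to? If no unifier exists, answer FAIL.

mk(e, 3)

Bind y := mk(e, u); substituting into the remaining equations gives: mk(mk(t, 4), succ(succ(mk(3, 4)))) =?= mk(mk(r(s(mk(e, u)), mk(4, 4)), 4), succ(succ(mk(u, 4)))),  succ(s(mk(mk(x, nil), s(succ(t))))) =?= succ(s(mk(mk(r(mk(e, u), w), nil), s(w)))).
Decompose mk/2: mk(t, 4) =?= mk(r(s(mk(e, u)), mk(4, 4)), 4),  succ(succ(mk(3, 4))) =?= succ(succ(mk(u, 4))).
Decompose mk/2: t =?= r(s(mk(e, u)), mk(4, 4)),  4 =?= 4.
Bind t := r(s(mk(e, u)), mk(4, 4)); substituting into the one remaining equation that mentions t gives: succ(s(mk(mk(x, nil), s(succ(r(s(mk(e, u)), mk(4, 4))))))) =?= succ(s(mk(mk(r(mk(e, u), w), nil), s(w)))).
Delete trivial equation 4 =?= 4.
Decompose succ/1: succ(mk(3, 4)) =?= succ(mk(u, 4)).
Decompose succ/1: mk(3, 4) =?= mk(u, 4).
Decompose mk/2: 3 =?= u,  4 =?= 4.
Bind u := 3; substituting into the one remaining equation that mentions u gives: succ(s(mk(mk(x, nil), s(succ(r(s(mk(e, 3)), mk(4, 4))))))) =?= succ(s(mk(mk(r(mk(e, 3), w), nil), s(w)))). Substituting into the earlier bindings gives y := mk(e, 3), t := r(s(mk(e, 3)), mk(4, 4)).
Delete trivial equation 4 =?= 4.
Decompose succ/1: s(mk(mk(x, nil), s(succ(r(s(mk(e, 3)), mk(4, 4)))))) =?= s(mk(mk(r(mk(e, 3), w), nil), s(w))).
Decompose s/1: mk(mk(x, nil), s(succ(r(s(mk(e, 3)), mk(4, 4))))) =?= mk(mk(r(mk(e, 3), w), nil), s(w)).
Decompose mk/2: mk(x, nil) =?= mk(r(mk(e, 3), w), nil),  s(succ(r(s(mk(e, 3)), mk(4, 4)))) =?= s(w).
Decompose mk/2: x =?= r(mk(e, 3), w),  nil =?= nil.
Bind x := r(mk(e, 3), w); no other remaining equation mentions x.
Delete trivial equation nil =?= nil.
Decompose s/1: succ(r(s(mk(e, 3)), mk(4, 4))) =?= w.
Bind w := succ(r(s(mk(e, 3)), mk(4, 4))). Substituting into the earlier binding gives x := r(mk(e, 3), succ(r(s(mk(e, 3)), mk(4, 4)))).
MGU = { y ↦ mk(e, 3), t ↦ r(s(mk(e, 3)), mk(4, 4)), u ↦ 3, x ↦ r(mk(e, 3), succ(r(s(mk(e, 3)), mk(4, 4)))), w ↦ succ(r(s(mk(e, 3)), mk(4, 4))) }, so y ↦ mk(e, 3).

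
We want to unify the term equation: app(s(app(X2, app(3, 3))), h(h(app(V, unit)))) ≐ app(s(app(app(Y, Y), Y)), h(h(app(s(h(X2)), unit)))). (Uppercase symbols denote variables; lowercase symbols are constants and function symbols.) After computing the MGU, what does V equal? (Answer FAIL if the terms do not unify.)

Decompose app/2: s(app(X2, app(3, 3))) ≐ s(app(app(Y, Y), Y)),  h(h(app(V, unit))) ≐ h(h(app(s(h(X2)), unit))).
Decompose s/1: app(X2, app(3, 3)) ≐ app(app(Y, Y), Y).
Decompose app/2: X2 ≐ app(Y, Y),  app(3, 3) ≐ Y.
Bind X2 := app(Y, Y); substituting into the one remaining equation that mentions X2 gives: h(h(app(V, unit))) ≐ h(h(app(s(h(app(Y, Y))), unit))).
Bind Y := app(3, 3); substituting into the remaining equation gives: h(h(app(V, unit))) ≐ h(h(app(s(h(app(app(3, 3), app(3, 3)))), unit))). Substituting into the earlier binding gives X2 := app(app(3, 3), app(3, 3)).
Decompose h/1: h(app(V, unit)) ≐ h(app(s(h(app(app(3, 3), app(3, 3)))), unit)).
Decompose h/1: app(V, unit) ≐ app(s(h(app(app(3, 3), app(3, 3)))), unit).
Decompose app/2: V ≐ s(h(app(app(3, 3), app(3, 3)))),  unit ≐ unit.
Bind V := s(h(app(app(3, 3), app(3, 3)))); no other remaining equation mentions V.
Delete trivial equation unit ≐ unit.
MGU = { X2 := app(app(3, 3), app(3, 3)), Y := app(3, 3), V := s(h(app(app(3, 3), app(3, 3)))) }, so V := s(h(app(app(3, 3), app(3, 3)))).

s(h(app(app(3, 3), app(3, 3))))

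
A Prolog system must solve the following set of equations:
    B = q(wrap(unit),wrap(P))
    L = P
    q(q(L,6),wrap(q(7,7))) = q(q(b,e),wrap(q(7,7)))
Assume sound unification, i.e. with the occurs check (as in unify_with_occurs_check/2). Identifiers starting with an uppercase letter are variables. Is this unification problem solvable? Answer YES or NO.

Bind B := q(wrap(unit),wrap(P)); no other remaining equation mentions B.
Bind L := P; substituting into the remaining equation gives: q(q(P,6),wrap(q(7,7))) = q(q(b,e),wrap(q(7,7))).
Decompose q/2: q(P,6) = q(b,e),  wrap(q(7,7)) = wrap(q(7,7)).
Decompose q/2: P = b,  6 = e.
Bind P := b; no other remaining equation mentions P. Substituting into the earlier bindings gives B := q(wrap(unit),wrap(b)), L := b.
Clash: constants 6 and e differ; no unifier exists.

NO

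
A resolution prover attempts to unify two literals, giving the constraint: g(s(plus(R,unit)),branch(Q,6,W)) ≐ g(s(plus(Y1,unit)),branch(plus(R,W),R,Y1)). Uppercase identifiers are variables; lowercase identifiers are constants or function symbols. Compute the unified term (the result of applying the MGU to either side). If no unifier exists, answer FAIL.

Decompose g/2: s(plus(R,unit)) ≐ s(plus(Y1,unit)),  branch(Q,6,W) ≐ branch(plus(R,W),R,Y1).
Decompose s/1: plus(R,unit) ≐ plus(Y1,unit).
Decompose plus/2: R ≐ Y1,  unit ≐ unit.
Bind R := Y1; substituting into the one remaining equation that mentions R gives: branch(Q,6,W) ≐ branch(plus(Y1,W),Y1,Y1).
Delete trivial equation unit ≐ unit.
Decompose branch/3: Q ≐ plus(Y1,W),  6 ≐ Y1,  W ≐ Y1.
Bind Q := plus(Y1,W); no other remaining equation mentions Q.
Bind Y1 := 6; substituting into the remaining equation gives: W ≐ 6. Substituting into the earlier bindings gives R := 6, Q := plus(6,W).
Bind W := 6. Substituting into the earlier binding gives Q := plus(6,6).
Applying the MGU to either side gives g(s(plus(6,unit)),branch(plus(6,6),6,6)).

g(s(plus(6,unit)),branch(plus(6,6),6,6))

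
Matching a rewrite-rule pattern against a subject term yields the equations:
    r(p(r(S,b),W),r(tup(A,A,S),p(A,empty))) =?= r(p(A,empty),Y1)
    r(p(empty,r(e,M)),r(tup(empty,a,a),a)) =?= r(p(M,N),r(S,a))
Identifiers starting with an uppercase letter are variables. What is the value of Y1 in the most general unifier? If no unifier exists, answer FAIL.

r(tup(r(tup(empty,a,a),b),r(tup(empty,a,a),b),tup(empty,a,a)),p(r(tup(empty,a,a),b),empty))

Decompose r/2: p(r(S,b),W) =?= p(A,empty),  r(tup(A,A,S),p(A,empty)) =?= Y1.
Decompose p/2: r(S,b) =?= A,  W =?= empty.
Bind A := r(S,b); substituting into the one remaining equation that mentions A gives: r(tup(r(S,b),r(S,b),S),p(r(S,b),empty)) =?= Y1.
Bind W := empty; no other remaining equation mentions W.
Bind Y1 := r(tup(r(S,b),r(S,b),S),p(r(S,b),empty)); no other remaining equation mentions Y1.
Decompose r/2: p(empty,r(e,M)) =?= p(M,N),  r(tup(empty,a,a),a) =?= r(S,a).
Decompose p/2: empty =?= M,  r(e,M) =?= N.
Bind M := empty; substituting into the one remaining equation that mentions M gives: r(e,empty) =?= N.
Bind N := r(e,empty); no other remaining equation mentions N.
Decompose r/2: tup(empty,a,a) =?= S,  a =?= a.
Bind S := tup(empty,a,a); no other remaining equation mentions S. Substituting into the earlier bindings gives A := r(tup(empty,a,a),b), Y1 := r(tup(r(tup(empty,a,a),b),r(tup(empty,a,a),b),tup(empty,a,a)),p(r(tup(empty,a,a),b),empty)).
Delete trivial equation a =?= a.
MGU = { A -> r(tup(empty,a,a),b), W -> empty, Y1 -> r(tup(r(tup(empty,a,a),b),r(tup(empty,a,a),b),tup(empty,a,a)),p(r(tup(empty,a,a),b),empty)), M -> empty, N -> r(e,empty), S -> tup(empty,a,a) }, so Y1 -> r(tup(r(tup(empty,a,a),b),r(tup(empty,a,a),b),tup(empty,a,a)),p(r(tup(empty,a,a),b),empty)).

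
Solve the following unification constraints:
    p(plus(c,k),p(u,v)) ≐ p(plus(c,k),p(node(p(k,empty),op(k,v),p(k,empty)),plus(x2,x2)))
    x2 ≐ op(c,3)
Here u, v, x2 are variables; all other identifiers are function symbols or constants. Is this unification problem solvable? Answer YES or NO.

YES

Decompose p/2: plus(c,k) ≐ plus(c,k),  p(u,v) ≐ p(node(p(k,empty),op(k,v),p(k,empty)),plus(x2,x2)).
Delete trivial equation plus(c,k) ≐ plus(c,k).
Decompose p/2: u ≐ node(p(k,empty),op(k,v),p(k,empty)),  v ≐ plus(x2,x2).
Bind u := node(p(k,empty),op(k,v),p(k,empty)); no other remaining equation mentions u.
Bind v := plus(x2,x2); no other remaining equation mentions v. Substituting into the earlier binding gives u := node(p(k,empty),op(k,plus(x2,x2)),p(k,empty)).
Bind x2 := op(c,3). Substituting into the earlier bindings gives u := node(p(k,empty),op(k,plus(op(c,3),op(c,3))),p(k,empty)), v := plus(op(c,3),op(c,3)).
No equations remain and no clash or occurs-check failure arose, so a unifier exists.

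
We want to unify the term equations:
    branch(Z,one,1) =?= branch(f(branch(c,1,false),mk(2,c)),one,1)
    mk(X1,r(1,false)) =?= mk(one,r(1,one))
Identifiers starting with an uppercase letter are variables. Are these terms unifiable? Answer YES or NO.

Decompose branch/3: Z =?= f(branch(c,1,false),mk(2,c)),  one =?= one,  1 =?= 1.
Bind Z := f(branch(c,1,false),mk(2,c)); no other remaining equation mentions Z.
Delete trivial equation one =?= one.
Delete trivial equation 1 =?= 1.
Decompose mk/2: X1 =?= one,  r(1,false) =?= r(1,one).
Bind X1 := one; no other remaining equation mentions X1.
Decompose r/2: 1 =?= 1,  false =?= one.
Delete trivial equation 1 =?= 1.
Clash: constants false and one differ; no unifier exists.

NO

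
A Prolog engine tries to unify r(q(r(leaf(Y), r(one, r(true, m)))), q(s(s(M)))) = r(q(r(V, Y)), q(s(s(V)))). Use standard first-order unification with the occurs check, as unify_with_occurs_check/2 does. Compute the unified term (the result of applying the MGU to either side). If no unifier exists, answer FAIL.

Decompose r/2: q(r(leaf(Y), r(one, r(true, m)))) = q(r(V, Y)),  q(s(s(M))) = q(s(s(V))).
Decompose q/1: r(leaf(Y), r(one, r(true, m))) = r(V, Y).
Decompose r/2: leaf(Y) = V,  r(one, r(true, m)) = Y.
Bind V := leaf(Y); substituting into the one remaining equation that mentions V gives: q(s(s(M))) = q(s(s(leaf(Y)))).
Bind Y := r(one, r(true, m)); substituting into the remaining equation gives: q(s(s(M))) = q(s(s(leaf(r(one, r(true, m)))))). Substituting into the earlier binding gives V := leaf(r(one, r(true, m))).
Decompose q/1: s(s(M)) = s(s(leaf(r(one, r(true, m))))).
Decompose s/1: s(M) = s(leaf(r(one, r(true, m)))).
Decompose s/1: M = leaf(r(one, r(true, m))).
Bind M := leaf(r(one, r(true, m))).
Applying the MGU to either side gives r(q(r(leaf(r(one, r(true, m))), r(one, r(true, m)))), q(s(s(leaf(r(one, r(true, m))))))).

r(q(r(leaf(r(one, r(true, m))), r(one, r(true, m)))), q(s(s(leaf(r(one, r(true, m)))))))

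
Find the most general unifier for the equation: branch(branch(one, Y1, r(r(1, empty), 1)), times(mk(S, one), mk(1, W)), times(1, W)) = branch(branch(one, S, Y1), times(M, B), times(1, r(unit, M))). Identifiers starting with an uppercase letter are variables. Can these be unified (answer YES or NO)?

YES

Decompose branch/3: branch(one, Y1, r(r(1, empty), 1)) = branch(one, S, Y1),  times(mk(S, one), mk(1, W)) = times(M, B),  times(1, W) = times(1, r(unit, M)).
Decompose branch/3: one = one,  Y1 = S,  r(r(1, empty), 1) = Y1.
Delete trivial equation one = one.
Bind Y1 := S; substituting into the one remaining equation that mentions Y1 gives: r(r(1, empty), 1) = S.
Bind S := r(r(1, empty), 1); substituting into the one remaining equation that mentions S gives: times(mk(r(r(1, empty), 1), one), mk(1, W)) = times(M, B). Substituting into the earlier binding gives Y1 := r(r(1, empty), 1).
Decompose times/2: mk(r(r(1, empty), 1), one) = M,  mk(1, W) = B.
Bind M := mk(r(r(1, empty), 1), one); substituting into the one remaining equation that mentions M gives: times(1, W) = times(1, r(unit, mk(r(r(1, empty), 1), one))).
Bind B := mk(1, W); no other remaining equation mentions B.
Decompose times/2: 1 = 1,  W = r(unit, mk(r(r(1, empty), 1), one)).
Delete trivial equation 1 = 1.
Bind W := r(unit, mk(r(r(1, empty), 1), one)). Substituting into the earlier binding gives B := mk(1, r(unit, mk(r(r(1, empty), 1), one))).
No equations remain and no clash or occurs-check failure arose, so a unifier exists.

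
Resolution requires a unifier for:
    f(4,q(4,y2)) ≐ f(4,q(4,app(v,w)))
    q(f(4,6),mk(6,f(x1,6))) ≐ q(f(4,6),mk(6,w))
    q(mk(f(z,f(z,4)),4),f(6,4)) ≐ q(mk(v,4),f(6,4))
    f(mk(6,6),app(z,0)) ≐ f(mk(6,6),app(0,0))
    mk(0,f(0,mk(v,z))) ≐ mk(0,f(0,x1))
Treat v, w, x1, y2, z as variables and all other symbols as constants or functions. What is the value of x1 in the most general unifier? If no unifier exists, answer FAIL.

Decompose f/2: 4 ≐ 4,  q(4,y2) ≐ q(4,app(v,w)).
Delete trivial equation 4 ≐ 4.
Decompose q/2: 4 ≐ 4,  y2 ≐ app(v,w).
Delete trivial equation 4 ≐ 4.
Bind y2 := app(v,w); no other remaining equation mentions y2.
Decompose q/2: f(4,6) ≐ f(4,6),  mk(6,f(x1,6)) ≐ mk(6,w).
Delete trivial equation f(4,6) ≐ f(4,6).
Decompose mk/2: 6 ≐ 6,  f(x1,6) ≐ w.
Delete trivial equation 6 ≐ 6.
Bind w := f(x1,6); no other remaining equation mentions w. Substituting into the earlier binding gives y2 := app(v,f(x1,6)).
Decompose q/2: mk(f(z,f(z,4)),4) ≐ mk(v,4),  f(6,4) ≐ f(6,4).
Decompose mk/2: f(z,f(z,4)) ≐ v,  4 ≐ 4.
Bind v := f(z,f(z,4)); substituting into the one remaining equation that mentions v gives: mk(0,f(0,mk(f(z,f(z,4)),z))) ≐ mk(0,f(0,x1)). Substituting into the earlier binding gives y2 := app(f(z,f(z,4)),f(x1,6)).
Delete trivial equation 4 ≐ 4.
Delete trivial equation f(6,4) ≐ f(6,4).
Decompose f/2: mk(6,6) ≐ mk(6,6),  app(z,0) ≐ app(0,0).
Delete trivial equation mk(6,6) ≐ mk(6,6).
Decompose app/2: z ≐ 0,  0 ≐ 0.
Bind z := 0; substituting into the one remaining equation that mentions z gives: mk(0,f(0,mk(f(0,f(0,4)),0))) ≐ mk(0,f(0,x1)). Substituting into the earlier bindings gives y2 := app(f(0,f(0,4)),f(x1,6)), v := f(0,f(0,4)).
Delete trivial equation 0 ≐ 0.
Decompose mk/2: 0 ≐ 0,  f(0,mk(f(0,f(0,4)),0)) ≐ f(0,x1).
Delete trivial equation 0 ≐ 0.
Decompose f/2: 0 ≐ 0,  mk(f(0,f(0,4)),0) ≐ x1.
Delete trivial equation 0 ≐ 0.
Bind x1 := mk(f(0,f(0,4)),0). Substituting into the earlier bindings gives y2 := app(f(0,f(0,4)),f(mk(f(0,f(0,4)),0),6)), w := f(mk(f(0,f(0,4)),0),6).
MGU = { y2 ↦ app(f(0,f(0,4)),f(mk(f(0,f(0,4)),0),6)), w ↦ f(mk(f(0,f(0,4)),0),6), v ↦ f(0,f(0,4)), z ↦ 0, x1 ↦ mk(f(0,f(0,4)),0) }, so x1 ↦ mk(f(0,f(0,4)),0).

mk(f(0,f(0,4)),0)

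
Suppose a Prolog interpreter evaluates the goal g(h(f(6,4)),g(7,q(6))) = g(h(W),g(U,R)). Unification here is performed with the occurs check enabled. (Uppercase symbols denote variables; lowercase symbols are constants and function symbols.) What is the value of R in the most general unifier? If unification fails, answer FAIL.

q(6)

Decompose g/2: h(f(6,4)) = h(W),  g(7,q(6)) = g(U,R).
Decompose h/1: f(6,4) = W.
Bind W := f(6,4); no other remaining equation mentions W.
Decompose g/2: 7 = U,  q(6) = R.
Bind U := 7; no other remaining equation mentions U.
Bind R := q(6).
MGU = { W ↦ f(6,4), U ↦ 7, R ↦ q(6) }, so R ↦ q(6).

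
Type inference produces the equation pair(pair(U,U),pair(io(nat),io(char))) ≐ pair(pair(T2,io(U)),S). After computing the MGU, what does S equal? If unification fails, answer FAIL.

FAIL

Decompose pair/2: pair(U,U) ≐ pair(T2,io(U)),  pair(io(nat),io(char)) ≐ S.
Decompose pair/2: U ≐ T2,  U ≐ io(U).
Bind U := T2; substituting into the one remaining equation that mentions U gives: T2 ≐ io(T2).
Occurs check fails: T2 occurs in io(T2); the equation T2 ≐ io(T2) has no finite solution.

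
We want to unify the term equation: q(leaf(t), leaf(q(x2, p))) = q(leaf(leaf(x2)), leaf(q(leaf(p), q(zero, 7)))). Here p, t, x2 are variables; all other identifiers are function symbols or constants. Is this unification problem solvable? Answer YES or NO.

Decompose q/2: leaf(t) = leaf(leaf(x2)),  leaf(q(x2, p)) = leaf(q(leaf(p), q(zero, 7))).
Decompose leaf/1: t = leaf(x2).
Bind t := leaf(x2); no other remaining equation mentions t.
Decompose leaf/1: q(x2, p) = q(leaf(p), q(zero, 7)).
Decompose q/2: x2 = leaf(p),  p = q(zero, 7).
Bind x2 := leaf(p); no other remaining equation mentions x2. Substituting into the earlier binding gives t := leaf(leaf(p)).
Bind p := q(zero, 7). Substituting into the earlier bindings gives t := leaf(leaf(q(zero, 7))), x2 := leaf(q(zero, 7)).
No equations remain and no clash or occurs-check failure arose, so a unifier exists.

YES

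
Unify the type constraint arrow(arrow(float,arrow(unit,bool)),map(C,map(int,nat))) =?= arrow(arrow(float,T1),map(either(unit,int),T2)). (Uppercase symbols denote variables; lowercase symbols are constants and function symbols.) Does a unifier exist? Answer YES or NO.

YES

Decompose arrow/2: arrow(float,arrow(unit,bool)) =?= arrow(float,T1),  map(C,map(int,nat)) =?= map(either(unit,int),T2).
Decompose arrow/2: float =?= float,  arrow(unit,bool) =?= T1.
Delete trivial equation float =?= float.
Bind T1 := arrow(unit,bool); no other remaining equation mentions T1.
Decompose map/2: C =?= either(unit,int),  map(int,nat) =?= T2.
Bind C := either(unit,int); no other remaining equation mentions C.
Bind T2 := map(int,nat).
No equations remain and no clash or occurs-check failure arose, so a unifier exists.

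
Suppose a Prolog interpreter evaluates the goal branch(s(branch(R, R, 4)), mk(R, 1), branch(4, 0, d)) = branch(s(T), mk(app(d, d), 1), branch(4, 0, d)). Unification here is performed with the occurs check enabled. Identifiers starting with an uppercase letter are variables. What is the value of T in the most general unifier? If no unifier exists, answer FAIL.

Decompose branch/3: s(branch(R, R, 4)) = s(T),  mk(R, 1) = mk(app(d, d), 1),  branch(4, 0, d) = branch(4, 0, d).
Decompose s/1: branch(R, R, 4) = T.
Bind T := branch(R, R, 4); no other remaining equation mentions T.
Decompose mk/2: R = app(d, d),  1 = 1.
Bind R := app(d, d); no other remaining equation mentions R. Substituting into the earlier binding gives T := branch(app(d, d), app(d, d), 4).
Delete trivial equation 1 = 1.
Delete trivial equation branch(4, 0, d) = branch(4, 0, d).
MGU = { T -> branch(app(d, d), app(d, d), 4), R -> app(d, d) }, so T -> branch(app(d, d), app(d, d), 4).

branch(app(d, d), app(d, d), 4)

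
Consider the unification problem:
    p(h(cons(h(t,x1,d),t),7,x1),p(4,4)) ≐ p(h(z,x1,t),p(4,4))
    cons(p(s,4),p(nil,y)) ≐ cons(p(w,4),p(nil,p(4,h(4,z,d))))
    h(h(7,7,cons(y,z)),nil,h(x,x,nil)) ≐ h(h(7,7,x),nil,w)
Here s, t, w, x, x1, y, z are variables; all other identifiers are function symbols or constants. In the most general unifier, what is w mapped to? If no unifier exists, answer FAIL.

Decompose p/2: h(cons(h(t,x1,d),t),7,x1) ≐ h(z,x1,t),  p(4,4) ≐ p(4,4).
Decompose h/3: cons(h(t,x1,d),t) ≐ z,  7 ≐ x1,  x1 ≐ t.
Bind z := cons(h(t,x1,d),t); substituting into the 2 remaining equations that mention z gives: cons(p(s,4),p(nil,y)) ≐ cons(p(w,4),p(nil,p(4,h(4,cons(h(t,x1,d),t),d)))),  h(h(7,7,cons(y,cons(h(t,x1,d),t))),nil,h(x,x,nil)) ≐ h(h(7,7,x),nil,w).
Bind x1 := 7; substituting into the 3 remaining equations that mention x1 gives: 7 ≐ t,  cons(p(s,4),p(nil,y)) ≐ cons(p(w,4),p(nil,p(4,h(4,cons(h(t,7,d),t),d)))),  h(h(7,7,cons(y,cons(h(t,7,d),t))),nil,h(x,x,nil)) ≐ h(h(7,7,x),nil,w). Substituting into the earlier binding gives z := cons(h(t,7,d),t).
Bind t := 7; substituting into the 2 remaining equations that mention t gives: cons(p(s,4),p(nil,y)) ≐ cons(p(w,4),p(nil,p(4,h(4,cons(h(7,7,d),7),d)))),  h(h(7,7,cons(y,cons(h(7,7,d),7))),nil,h(x,x,nil)) ≐ h(h(7,7,x),nil,w). Substituting into the earlier binding gives z := cons(h(7,7,d),7).
Delete trivial equation p(4,4) ≐ p(4,4).
Decompose cons/2: p(s,4) ≐ p(w,4),  p(nil,y) ≐ p(nil,p(4,h(4,cons(h(7,7,d),7),d))).
Decompose p/2: s ≐ w,  4 ≐ 4.
Bind s := w; no other remaining equation mentions s.
Delete trivial equation 4 ≐ 4.
Decompose p/2: nil ≐ nil,  y ≐ p(4,h(4,cons(h(7,7,d),7),d)).
Delete trivial equation nil ≐ nil.
Bind y := p(4,h(4,cons(h(7,7,d),7),d)); substituting into the remaining equation gives: h(h(7,7,cons(p(4,h(4,cons(h(7,7,d),7),d)),cons(h(7,7,d),7))),nil,h(x,x,nil)) ≐ h(h(7,7,x),nil,w).
Decompose h/3: h(7,7,cons(p(4,h(4,cons(h(7,7,d),7),d)),cons(h(7,7,d),7))) ≐ h(7,7,x),  nil ≐ nil,  h(x,x,nil) ≐ w.
Decompose h/3: 7 ≐ 7,  7 ≐ 7,  cons(p(4,h(4,cons(h(7,7,d),7),d)),cons(h(7,7,d),7)) ≐ x.
Delete trivial equation 7 ≐ 7.
Delete trivial equation 7 ≐ 7.
Bind x := cons(p(4,h(4,cons(h(7,7,d),7),d)),cons(h(7,7,d),7)); substituting into the one remaining equation that mentions x gives: h(cons(p(4,h(4,cons(h(7,7,d),7),d)),cons(h(7,7,d),7)),cons(p(4,h(4,cons(h(7,7,d),7),d)),cons(h(7,7,d),7)),nil) ≐ w.
Delete trivial equation nil ≐ nil.
Bind w := h(cons(p(4,h(4,cons(h(7,7,d),7),d)),cons(h(7,7,d),7)),cons(p(4,h(4,cons(h(7,7,d),7),d)),cons(h(7,7,d),7)),nil). Substituting into the earlier binding gives s := h(cons(p(4,h(4,cons(h(7,7,d),7),d)),cons(h(7,7,d),7)),cons(p(4,h(4,cons(h(7,7,d),7),d)),cons(h(7,7,d),7)),nil).
MGU = { z := cons(h(7,7,d),7), x1 := 7, t := 7, s := h(cons(p(4,h(4,cons(h(7,7,d),7),d)),cons(h(7,7,d),7)),cons(p(4,h(4,cons(h(7,7,d),7),d)),cons(h(7,7,d),7)),nil), y := p(4,h(4,cons(h(7,7,d),7),d)), x := cons(p(4,h(4,cons(h(7,7,d),7),d)),cons(h(7,7,d),7)), w := h(cons(p(4,h(4,cons(h(7,7,d),7),d)),cons(h(7,7,d),7)),cons(p(4,h(4,cons(h(7,7,d),7),d)),cons(h(7,7,d),7)),nil) }, so w := h(cons(p(4,h(4,cons(h(7,7,d),7),d)),cons(h(7,7,d),7)),cons(p(4,h(4,cons(h(7,7,d),7),d)),cons(h(7,7,d),7)),nil).

h(cons(p(4,h(4,cons(h(7,7,d),7),d)),cons(h(7,7,d),7)),cons(p(4,h(4,cons(h(7,7,d),7),d)),cons(h(7,7,d),7)),nil)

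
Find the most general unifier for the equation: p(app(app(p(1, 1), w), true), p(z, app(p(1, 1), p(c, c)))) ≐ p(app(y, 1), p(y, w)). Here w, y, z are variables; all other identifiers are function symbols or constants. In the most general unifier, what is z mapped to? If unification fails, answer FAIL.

FAIL

Decompose p/2: app(app(p(1, 1), w), true) ≐ app(y, 1),  p(z, app(p(1, 1), p(c, c))) ≐ p(y, w).
Decompose app/2: app(p(1, 1), w) ≐ y,  true ≐ 1.
Bind y := app(p(1, 1), w); substituting into the one remaining equation that mentions y gives: p(z, app(p(1, 1), p(c, c))) ≐ p(app(p(1, 1), w), w).
Clash: constants true and 1 differ; no unifier exists.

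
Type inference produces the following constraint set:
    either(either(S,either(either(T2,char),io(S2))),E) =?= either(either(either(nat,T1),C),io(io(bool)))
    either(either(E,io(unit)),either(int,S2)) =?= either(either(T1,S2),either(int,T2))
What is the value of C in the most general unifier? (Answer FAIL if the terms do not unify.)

Decompose either/2: either(S,either(either(T2,char),io(S2))) =?= either(either(nat,T1),C),  E =?= io(io(bool)).
Decompose either/2: S =?= either(nat,T1),  either(either(T2,char),io(S2)) =?= C.
Bind S := either(nat,T1); no other remaining equation mentions S.
Bind C := either(either(T2,char),io(S2)); no other remaining equation mentions C.
Bind E := io(io(bool)); substituting into the remaining equation gives: either(either(io(io(bool)),io(unit)),either(int,S2)) =?= either(either(T1,S2),either(int,T2)).
Decompose either/2: either(io(io(bool)),io(unit)) =?= either(T1,S2),  either(int,S2) =?= either(int,T2).
Decompose either/2: io(io(bool)) =?= T1,  io(unit) =?= S2.
Bind T1 := io(io(bool)); no other remaining equation mentions T1. Substituting into the earlier binding gives S := either(nat,io(io(bool))).
Bind S2 := io(unit); substituting into the remaining equation gives: either(int,io(unit)) =?= either(int,T2). Substituting into the earlier binding gives C := either(either(T2,char),io(io(unit))).
Decompose either/2: int =?= int,  io(unit) =?= T2.
Delete trivial equation int =?= int.
Bind T2 := io(unit). Substituting into the earlier binding gives C := either(either(io(unit),char),io(io(unit))).
MGU = { S ↦ either(nat,io(io(bool))), C ↦ either(either(io(unit),char),io(io(unit))), E ↦ io(io(bool)), T1 ↦ io(io(bool)), S2 ↦ io(unit), T2 ↦ io(unit) }, so C ↦ either(either(io(unit),char),io(io(unit))).

either(either(io(unit),char),io(io(unit)))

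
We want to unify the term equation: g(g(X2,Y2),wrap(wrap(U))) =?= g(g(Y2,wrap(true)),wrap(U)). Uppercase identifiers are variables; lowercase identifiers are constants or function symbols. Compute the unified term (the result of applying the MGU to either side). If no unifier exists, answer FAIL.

Decompose g/2: g(X2,Y2) =?= g(Y2,wrap(true)),  wrap(wrap(U)) =?= wrap(U).
Decompose g/2: X2 =?= Y2,  Y2 =?= wrap(true).
Bind X2 := Y2; no other remaining equation mentions X2.
Bind Y2 := wrap(true); no other remaining equation mentions Y2. Substituting into the earlier binding gives X2 := wrap(true).
Decompose wrap/1: wrap(U) =?= U.
Occurs check fails: U occurs in wrap(U); the equation U =?= wrap(U) has no finite solution.

FAIL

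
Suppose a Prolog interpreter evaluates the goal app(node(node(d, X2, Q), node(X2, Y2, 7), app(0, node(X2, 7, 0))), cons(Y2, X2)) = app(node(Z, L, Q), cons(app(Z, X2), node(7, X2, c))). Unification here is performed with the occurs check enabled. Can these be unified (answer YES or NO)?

NO

Decompose app/2: node(node(d, X2, Q), node(X2, Y2, 7), app(0, node(X2, 7, 0))) = node(Z, L, Q),  cons(Y2, X2) = cons(app(Z, X2), node(7, X2, c)).
Decompose node/3: node(d, X2, Q) = Z,  node(X2, Y2, 7) = L,  app(0, node(X2, 7, 0)) = Q.
Bind Z := node(d, X2, Q); substituting into the one remaining equation that mentions Z gives: cons(Y2, X2) = cons(app(node(d, X2, Q), X2), node(7, X2, c)).
Bind L := node(X2, Y2, 7); no other remaining equation mentions L.
Bind Q := app(0, node(X2, 7, 0)); substituting into the remaining equation gives: cons(Y2, X2) = cons(app(node(d, X2, app(0, node(X2, 7, 0))), X2), node(7, X2, c)). Substituting into the earlier binding gives Z := node(d, X2, app(0, node(X2, 7, 0))).
Decompose cons/2: Y2 = app(node(d, X2, app(0, node(X2, 7, 0))), X2),  X2 = node(7, X2, c).
Bind Y2 := app(node(d, X2, app(0, node(X2, 7, 0))), X2); no other remaining equation mentions Y2. Substituting into the earlier binding gives L := node(X2, app(node(d, X2, app(0, node(X2, 7, 0))), X2), 7).
Occurs check fails: X2 occurs in node(7, X2, c); the equation X2 = node(7, X2, c) has no finite solution.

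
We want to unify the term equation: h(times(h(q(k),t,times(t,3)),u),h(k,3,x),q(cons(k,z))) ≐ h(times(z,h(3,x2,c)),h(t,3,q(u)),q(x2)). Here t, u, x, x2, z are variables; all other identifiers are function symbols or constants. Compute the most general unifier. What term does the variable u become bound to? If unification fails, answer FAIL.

Decompose h/3: times(h(q(k),t,times(t,3)),u) ≐ times(z,h(3,x2,c)),  h(k,3,x) ≐ h(t,3,q(u)),  q(cons(k,z)) ≐ q(x2).
Decompose times/2: h(q(k),t,times(t,3)) ≐ z,  u ≐ h(3,x2,c).
Bind z := h(q(k),t,times(t,3)); substituting into the one remaining equation that mentions z gives: q(cons(k,h(q(k),t,times(t,3)))) ≐ q(x2).
Bind u := h(3,x2,c); substituting into the one remaining equation that mentions u gives: h(k,3,x) ≐ h(t,3,q(h(3,x2,c))).
Decompose h/3: k ≐ t,  3 ≐ 3,  x ≐ q(h(3,x2,c)).
Bind t := k; substituting into the one remaining equation that mentions t gives: q(cons(k,h(q(k),k,times(k,3)))) ≐ q(x2). Substituting into the earlier binding gives z := h(q(k),k,times(k,3)).
Delete trivial equation 3 ≐ 3.
Bind x := q(h(3,x2,c)); no other remaining equation mentions x.
Decompose q/1: cons(k,h(q(k),k,times(k,3))) ≐ x2.
Bind x2 := cons(k,h(q(k),k,times(k,3))). Substituting into the earlier bindings gives u := h(3,cons(k,h(q(k),k,times(k,3))),c), x := q(h(3,cons(k,h(q(k),k,times(k,3))),c)).
MGU = { z ↦ h(q(k),k,times(k,3)), u ↦ h(3,cons(k,h(q(k),k,times(k,3))),c), t ↦ k, x ↦ q(h(3,cons(k,h(q(k),k,times(k,3))),c)), x2 ↦ cons(k,h(q(k),k,times(k,3))) }, so u ↦ h(3,cons(k,h(q(k),k,times(k,3))),c).

h(3,cons(k,h(q(k),k,times(k,3))),c)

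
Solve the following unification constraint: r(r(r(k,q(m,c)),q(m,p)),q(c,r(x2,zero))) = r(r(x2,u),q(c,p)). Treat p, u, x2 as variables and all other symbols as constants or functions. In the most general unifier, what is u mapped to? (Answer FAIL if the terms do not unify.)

q(m,r(r(k,q(m,c)),zero))

Decompose r/2: r(r(k,q(m,c)),q(m,p)) = r(x2,u),  q(c,r(x2,zero)) = q(c,p).
Decompose r/2: r(k,q(m,c)) = x2,  q(m,p) = u.
Bind x2 := r(k,q(m,c)); substituting into the one remaining equation that mentions x2 gives: q(c,r(r(k,q(m,c)),zero)) = q(c,p).
Bind u := q(m,p); no other remaining equation mentions u.
Decompose q/2: c = c,  r(r(k,q(m,c)),zero) = p.
Delete trivial equation c = c.
Bind p := r(r(k,q(m,c)),zero). Substituting into the earlier binding gives u := q(m,r(r(k,q(m,c)),zero)).
MGU = { x2 ↦ r(k,q(m,c)), u ↦ q(m,r(r(k,q(m,c)),zero)), p ↦ r(r(k,q(m,c)),zero) }, so u ↦ q(m,r(r(k,q(m,c)),zero)).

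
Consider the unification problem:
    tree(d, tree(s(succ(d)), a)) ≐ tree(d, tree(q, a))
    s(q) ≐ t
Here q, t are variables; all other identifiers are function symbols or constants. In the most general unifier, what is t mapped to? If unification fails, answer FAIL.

s(s(succ(d)))

Decompose tree/2: d ≐ d,  tree(s(succ(d)), a) ≐ tree(q, a).
Delete trivial equation d ≐ d.
Decompose tree/2: s(succ(d)) ≐ q,  a ≐ a.
Bind q := s(succ(d)); substituting into the one remaining equation that mentions q gives: s(s(succ(d))) ≐ t.
Delete trivial equation a ≐ a.
Bind t := s(s(succ(d))).
MGU = { q ↦ s(succ(d)), t ↦ s(s(succ(d))) }, so t ↦ s(s(succ(d))).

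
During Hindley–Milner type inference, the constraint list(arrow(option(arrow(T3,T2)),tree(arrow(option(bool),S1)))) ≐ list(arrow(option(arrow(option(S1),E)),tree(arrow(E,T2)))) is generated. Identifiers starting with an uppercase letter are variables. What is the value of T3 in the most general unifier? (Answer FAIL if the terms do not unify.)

option(option(bool))

Decompose list/1: arrow(option(arrow(T3,T2)),tree(arrow(option(bool),S1))) ≐ arrow(option(arrow(option(S1),E)),tree(arrow(E,T2))).
Decompose arrow/2: option(arrow(T3,T2)) ≐ option(arrow(option(S1),E)),  tree(arrow(option(bool),S1)) ≐ tree(arrow(E,T2)).
Decompose option/1: arrow(T3,T2) ≐ arrow(option(S1),E).
Decompose arrow/2: T3 ≐ option(S1),  T2 ≐ E.
Bind T3 := option(S1); no other remaining equation mentions T3.
Bind T2 := E; substituting into the remaining equation gives: tree(arrow(option(bool),S1)) ≐ tree(arrow(E,E)).
Decompose tree/1: arrow(option(bool),S1) ≐ arrow(E,E).
Decompose arrow/2: option(bool) ≐ E,  S1 ≐ E.
Bind E := option(bool); substituting into the remaining equation gives: S1 ≐ option(bool). Substituting into the earlier binding gives T2 := option(bool).
Bind S1 := option(bool). Substituting into the earlier binding gives T3 := option(option(bool)).
MGU = { T3 -> option(option(bool)), T2 -> option(bool), E -> option(bool), S1 -> option(bool) }, so T3 -> option(option(bool)).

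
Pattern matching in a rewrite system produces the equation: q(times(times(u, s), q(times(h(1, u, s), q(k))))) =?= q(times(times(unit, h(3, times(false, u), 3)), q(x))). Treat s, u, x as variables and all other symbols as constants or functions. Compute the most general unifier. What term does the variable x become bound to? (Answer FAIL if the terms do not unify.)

times(h(1, unit, h(3, times(false, unit), 3)), q(k))

Decompose q/1: times(times(u, s), q(times(h(1, u, s), q(k)))) =?= times(times(unit, h(3, times(false, u), 3)), q(x)).
Decompose times/2: times(u, s) =?= times(unit, h(3, times(false, u), 3)),  q(times(h(1, u, s), q(k))) =?= q(x).
Decompose times/2: u =?= unit,  s =?= h(3, times(false, u), 3).
Bind u := unit; substituting into the remaining equations gives: s =?= h(3, times(false, unit), 3),  q(times(h(1, unit, s), q(k))) =?= q(x).
Bind s := h(3, times(false, unit), 3); substituting into the remaining equation gives: q(times(h(1, unit, h(3, times(false, unit), 3)), q(k))) =?= q(x).
Decompose q/1: times(h(1, unit, h(3, times(false, unit), 3)), q(k)) =?= x.
Bind x := times(h(1, unit, h(3, times(false, unit), 3)), q(k)).
MGU = { u ↦ unit, s ↦ h(3, times(false, unit), 3), x ↦ times(h(1, unit, h(3, times(false, unit), 3)), q(k)) }, so x ↦ times(h(1, unit, h(3, times(false, unit), 3)), q(k)).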